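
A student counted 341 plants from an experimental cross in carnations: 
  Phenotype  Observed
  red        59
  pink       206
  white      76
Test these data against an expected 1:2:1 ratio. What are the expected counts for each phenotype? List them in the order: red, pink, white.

85.25, 170.5, 85.25

Total ratio parts = 4. Expected numbers out of 341:
  red: 341 × 1/4 = 85.25
  pink: 341 × 2/4 = 170.5
  white: 341 × 1/4 = 85.25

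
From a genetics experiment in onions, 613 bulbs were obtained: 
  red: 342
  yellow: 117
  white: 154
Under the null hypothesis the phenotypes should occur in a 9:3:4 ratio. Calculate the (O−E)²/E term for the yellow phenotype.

Total ratio parts = 16. Expected numbers out of 613:
  red: 613 × 9/16 = 344.8125
  yellow: 613 × 3/16 = 114.9375
  white: 613 × 4/16 = 153.25
Contribution of yellow: (117 − 114.9375)² / 114.9375 = 0.0370

0.037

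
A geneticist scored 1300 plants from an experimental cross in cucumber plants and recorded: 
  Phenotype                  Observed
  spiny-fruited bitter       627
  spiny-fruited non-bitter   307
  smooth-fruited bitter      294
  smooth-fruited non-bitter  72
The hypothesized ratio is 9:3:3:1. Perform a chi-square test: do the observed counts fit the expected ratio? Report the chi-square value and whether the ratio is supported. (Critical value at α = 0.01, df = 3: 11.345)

42.687; not consistent

Expected counts for N = 1300 under a 9:3:3:1 ratio (total parts = 16):
  spiny-fruited bitter: 1300 × 9/16 = 731.25
  spiny-fruited non-bitter: 1300 × 3/16 = 243.75
  smooth-fruited bitter: 1300 × 3/16 = 243.75
  smooth-fruited non-bitter: 1300 × 1/16 = 81.25
χ² = Σ (O − E)² / E
  spiny-fruited bitter: (627 − 731.25)² / 731.25 = 14.8623
  spiny-fruited non-bitter: (307 − 243.75)² / 243.75 = 16.4126
  smooth-fruited bitter: (294 − 243.75)² / 243.75 = 10.3592
  smooth-fruited non-bitter: (72 − 81.25)² / 81.25 = 1.0531
χ² = 14.8623 + 16.4126 + 10.3592 + 1.0531 = 42.6872 ≈ 42.687
Degrees of freedom = 4 − 1 = 3; critical value at α = 0.01 is 11.345.
Since 42.687 > 11.345, we reject the null hypothesis — the data do not fit the 9:3:3:1 ratio.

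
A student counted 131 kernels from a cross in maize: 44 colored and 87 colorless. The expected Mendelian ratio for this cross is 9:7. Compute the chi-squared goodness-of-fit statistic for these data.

Total ratio parts = 16. Expected numbers out of 131:
  colored: 131 × 9/16 = 73.6875
  colorless: 131 × 7/16 = 57.3125
χ² = Σ (O − E)² / E
  colored: (44 − 73.6875)² / 73.6875 = 11.9606
  colorless: (87 − 57.3125)² / 57.3125 = 15.3779
χ² = 11.9606 + 15.3779 = 27.3385 ≈ 27.339

27.339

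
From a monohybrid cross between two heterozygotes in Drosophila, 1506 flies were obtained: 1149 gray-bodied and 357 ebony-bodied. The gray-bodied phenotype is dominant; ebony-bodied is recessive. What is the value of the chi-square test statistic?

1.347

For a monohybrid cross between heterozygotes with complete dominance, the expected phenotypic ratio is 3:1.
Expected counts for N = 1506 under a 3:1 ratio (total parts = 4):
  gray-bodied: 1506 × 3/4 = 1129.5
  ebony-bodied: 1506 × 1/4 = 376.5
χ² = Σ (O − E)² / E
  gray-bodied: (1149 − 1129.5)² / 1129.5 = 0.3367
  ebony-bodied: (357 − 376.5)² / 376.5 = 1.0100
χ² = 0.3367 + 1.0100 = 1.3467 ≈ 1.347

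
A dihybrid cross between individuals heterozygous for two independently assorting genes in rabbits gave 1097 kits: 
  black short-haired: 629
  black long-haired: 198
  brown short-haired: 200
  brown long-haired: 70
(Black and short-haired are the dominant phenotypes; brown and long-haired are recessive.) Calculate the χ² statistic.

0.706

A dihybrid F₂ with independent assortment and complete dominance at both loci gives a 9:3:3:1 phenotypic ratio.
Under the 9:3:3:1 hypothesis (Σ ratio = 16, N = 1097):
  black short-haired: 1097 × 9/16 = 617.0625
  black long-haired: 1097 × 3/16 = 205.6875
  brown short-haired: 1097 × 3/16 = 205.6875
  brown long-haired: 1097 × 1/16 = 68.5625
χ² = Σ (O − E)² / E
  black short-haired: (629 − 617.0625)² / 617.0625 = 0.2309
  black long-haired: (198 − 205.6875)² / 205.6875 = 0.2873
  brown short-haired: (200 − 205.6875)² / 205.6875 = 0.1573
  brown long-haired: (70 − 68.5625)² / 68.5625 = 0.0301
χ² = 0.2309 + 0.2873 + 0.1573 + 0.0301 = 0.7056 ≈ 0.706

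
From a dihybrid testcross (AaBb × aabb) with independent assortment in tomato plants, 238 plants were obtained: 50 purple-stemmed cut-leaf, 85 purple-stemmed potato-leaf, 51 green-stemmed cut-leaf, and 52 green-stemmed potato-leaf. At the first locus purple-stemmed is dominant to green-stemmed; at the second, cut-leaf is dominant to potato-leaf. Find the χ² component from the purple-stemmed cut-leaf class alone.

1.517

A dihybrid testcross with independent assortment gives a 1:1:1:1 ratio.
The 1:1:1:1 ratio has 4 parts, so with N = 238 the expected counts are:
  purple-stemmed cut-leaf: 238 × 1/4 = 59.5
  purple-stemmed potato-leaf: 238 × 1/4 = 59.5
  green-stemmed cut-leaf: 238 × 1/4 = 59.5
  green-stemmed potato-leaf: 238 × 1/4 = 59.5
Contribution of purple-stemmed cut-leaf: (50 − 59.5)² / 59.5 = 1.5168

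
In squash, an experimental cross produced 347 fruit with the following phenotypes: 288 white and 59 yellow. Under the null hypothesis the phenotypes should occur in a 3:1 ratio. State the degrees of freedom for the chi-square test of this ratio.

A goodness-of-fit test with 2 phenotype classes has df = 2 − 1 = 1.

1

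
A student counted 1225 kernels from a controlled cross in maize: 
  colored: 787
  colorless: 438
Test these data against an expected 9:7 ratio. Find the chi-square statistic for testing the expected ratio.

Under the 9:7 hypothesis (Σ ratio = 16, N = 1225):
  colored: 1225 × 9/16 = 689.0625
  colorless: 1225 × 7/16 = 535.9375
χ² = Σ (O − E)² / E
  colored: (787 − 689.0625)² / 689.0625 = 13.9200
  colorless: (438 − 535.9375)² / 535.9375 = 17.8972
χ² = 13.9200 + 17.8972 = 31.8172 ≈ 31.817

31.817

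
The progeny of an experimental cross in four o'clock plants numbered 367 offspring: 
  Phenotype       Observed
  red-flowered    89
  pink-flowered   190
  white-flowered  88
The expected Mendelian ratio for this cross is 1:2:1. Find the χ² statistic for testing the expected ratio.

The 1:2:1 ratio has 4 parts, so with N = 367 the expected counts are:
  red-flowered: 367 × 1/4 = 91.75
  pink-flowered: 367 × 2/4 = 183.5
  white-flowered: 367 × 1/4 = 91.75
χ² = Σ (O − E)² / E
  red-flowered: (89 − 91.75)² / 91.75 = 0.0824
  pink-flowered: (190 − 183.5)² / 183.5 = 0.2302
  white-flowered: (88 − 91.75)² / 91.75 = 0.1533
χ² = 0.0824 + 0.2302 + 0.1533 = 0.4659 ≈ 0.466

0.466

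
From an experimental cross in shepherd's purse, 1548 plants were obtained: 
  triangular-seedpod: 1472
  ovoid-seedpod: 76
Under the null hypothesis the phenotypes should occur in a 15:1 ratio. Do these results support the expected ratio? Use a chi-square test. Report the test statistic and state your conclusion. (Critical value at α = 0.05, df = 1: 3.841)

Under the 15:1 hypothesis (Σ ratio = 16, N = 1548):
  triangular-seedpod: 1548 × 15/16 = 1451.25
  ovoid-seedpod: 1548 × 1/16 = 96.75
χ² = Σ (O − E)² / E
  triangular-seedpod: (1472 − 1451.25)² / 1451.25 = 0.2967
  ovoid-seedpod: (76 − 96.75)² / 96.75 = 4.4503
χ² = 0.2967 + 4.4503 = 4.747
Degrees of freedom = 2 − 1 = 1; critical value at α = 0.05 is 3.841.
Since 4.747 > 3.841, we reject the null hypothesis — the data do not fit the 15:1 ratio.

4.747; not consistent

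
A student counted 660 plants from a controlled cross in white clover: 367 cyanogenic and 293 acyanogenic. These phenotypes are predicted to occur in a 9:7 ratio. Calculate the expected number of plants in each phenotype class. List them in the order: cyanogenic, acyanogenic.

371.25, 288.75

Under the 9:7 hypothesis (Σ ratio = 16, N = 660):
  cyanogenic: 660 × 9/16 = 371.25
  acyanogenic: 660 × 7/16 = 288.75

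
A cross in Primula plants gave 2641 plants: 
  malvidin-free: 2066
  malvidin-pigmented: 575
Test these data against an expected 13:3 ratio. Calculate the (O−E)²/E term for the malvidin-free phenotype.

2.969

Total ratio parts = 16. Expected numbers out of 2641:
  malvidin-free: 2641 × 13/16 = 2145.8125
  malvidin-pigmented: 2641 × 3/16 = 495.1875
Contribution of malvidin-free: (2066 − 2145.8125)² / 2145.8125 = 2.9686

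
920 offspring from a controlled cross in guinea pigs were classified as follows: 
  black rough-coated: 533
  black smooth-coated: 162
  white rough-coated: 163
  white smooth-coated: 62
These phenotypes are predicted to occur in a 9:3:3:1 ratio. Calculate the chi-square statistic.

1.979

Total ratio parts = 16. Expected numbers out of 920:
  black rough-coated: 920 × 9/16 = 517.5
  black smooth-coated: 920 × 3/16 = 172.5
  white rough-coated: 920 × 3/16 = 172.5
  white smooth-coated: 920 × 1/16 = 57.5
χ² = Σ (O − E)² / E
  black rough-coated: (533 − 517.5)² / 517.5 = 0.4643
  black smooth-coated: (162 − 172.5)² / 172.5 = 0.6391
  white rough-coated: (163 − 172.5)² / 172.5 = 0.5232
  white smooth-coated: (62 − 57.5)² / 57.5 = 0.3522
χ² = 0.4643 + 0.6391 + 0.5232 + 0.3522 = 1.9788 ≈ 1.979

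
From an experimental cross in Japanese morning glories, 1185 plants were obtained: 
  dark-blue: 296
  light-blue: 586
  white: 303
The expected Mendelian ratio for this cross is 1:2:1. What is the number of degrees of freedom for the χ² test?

A goodness-of-fit test with 3 phenotype classes has df = 3 − 1 = 2.

2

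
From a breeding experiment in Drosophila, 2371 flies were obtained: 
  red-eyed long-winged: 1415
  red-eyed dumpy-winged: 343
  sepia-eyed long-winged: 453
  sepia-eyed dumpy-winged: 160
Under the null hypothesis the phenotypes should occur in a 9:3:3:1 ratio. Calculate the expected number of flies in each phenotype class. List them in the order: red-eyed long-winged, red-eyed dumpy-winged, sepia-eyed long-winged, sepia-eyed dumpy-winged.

1333.6875, 444.5625, 444.5625, 148.1875

Total ratio parts = 16. Expected numbers out of 2371:
  red-eyed long-winged: 2371 × 9/16 = 1333.6875
  red-eyed dumpy-winged: 2371 × 3/16 = 444.5625
  sepia-eyed long-winged: 2371 × 3/16 = 444.5625
  sepia-eyed dumpy-winged: 2371 × 1/16 = 148.1875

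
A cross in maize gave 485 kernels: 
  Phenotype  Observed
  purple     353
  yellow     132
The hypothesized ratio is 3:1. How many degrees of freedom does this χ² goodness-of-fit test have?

1

A goodness-of-fit test with 2 phenotype classes has df = 2 − 1 = 1.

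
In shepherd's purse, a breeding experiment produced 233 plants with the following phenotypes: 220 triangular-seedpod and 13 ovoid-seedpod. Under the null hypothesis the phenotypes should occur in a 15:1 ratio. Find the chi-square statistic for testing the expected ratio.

0.179

The 15:1 ratio has 16 parts, so with N = 233 the expected counts are:
  triangular-seedpod: 233 × 15/16 = 218.4375
  ovoid-seedpod: 233 × 1/16 = 14.5625
χ² = Σ (O − E)² / E
  triangular-seedpod: (220 − 218.4375)² / 218.4375 = 0.0112
  ovoid-seedpod: (13 − 14.5625)² / 14.5625 = 0.1677
χ² = 0.0112 + 0.1677 = 0.1789 ≈ 0.179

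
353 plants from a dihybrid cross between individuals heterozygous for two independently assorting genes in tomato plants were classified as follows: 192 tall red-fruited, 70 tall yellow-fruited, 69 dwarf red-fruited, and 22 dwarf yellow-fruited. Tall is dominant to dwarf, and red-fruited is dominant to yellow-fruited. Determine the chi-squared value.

0.556

A dihybrid F₂ with independent assortment and complete dominance at both loci gives a 9:3:3:1 phenotypic ratio.
The 9:3:3:1 ratio has 16 parts, so with N = 353 the expected counts are:
  tall red-fruited: 353 × 9/16 = 198.5625
  tall yellow-fruited: 353 × 3/16 = 66.1875
  dwarf red-fruited: 353 × 3/16 = 66.1875
  dwarf yellow-fruited: 353 × 1/16 = 22.0625
χ² = Σ (O − E)² / E
  tall red-fruited: (192 − 198.5625)² / 198.5625 = 0.2169
  tall yellow-fruited: (70 − 66.1875)² / 66.1875 = 0.2196
  dwarf red-fruited: (69 − 66.1875)² / 66.1875 = 0.1195
  dwarf yellow-fruited: (22 − 22.0625)² / 22.0625 = 0.0002
χ² = 0.2169 + 0.2196 + 0.1195 + 0.0002 = 0.5562 ≈ 0.556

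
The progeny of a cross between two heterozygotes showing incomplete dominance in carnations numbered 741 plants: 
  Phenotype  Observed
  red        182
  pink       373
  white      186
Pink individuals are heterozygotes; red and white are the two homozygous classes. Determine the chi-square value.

0.077

With incomplete dominance, a heterozygote × heterozygote cross gives a 1:2:1 phenotypic ratio.
Total ratio parts = 4. Expected numbers out of 741:
  red: 741 × 1/4 = 185.25
  pink: 741 × 2/4 = 370.5
  white: 741 × 1/4 = 185.25
χ² = Σ (O − E)² / E
  red: (182 − 185.25)² / 185.25 = 0.0570
  pink: (373 − 370.5)² / 370.5 = 0.0169
  white: (186 − 185.25)² / 185.25 = 0.0030
χ² = 0.0570 + 0.0169 + 0.0030 = 0.0769 ≈ 0.077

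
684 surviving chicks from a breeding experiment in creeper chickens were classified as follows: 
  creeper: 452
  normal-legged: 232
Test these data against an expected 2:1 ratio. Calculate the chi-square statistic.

0.105

Total ratio parts = 3. Expected numbers out of 684:
  creeper: 684 × 2/3 = 456
  normal-legged: 684 × 1/3 = 228
χ² = Σ (O − E)² / E
  creeper: (452 − 456)² / 456 = 0.0351
  normal-legged: (232 − 228)² / 228 = 0.0702
χ² = 0.0351 + 0.0702 = 0.1053 ≈ 0.105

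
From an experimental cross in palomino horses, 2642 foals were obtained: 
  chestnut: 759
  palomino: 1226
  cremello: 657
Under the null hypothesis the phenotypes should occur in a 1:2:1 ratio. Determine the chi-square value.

21.540

Expected counts for N = 2642 under a 1:2:1 ratio (total parts = 4):
  chestnut: 2642 × 1/4 = 660.5
  palomino: 2642 × 2/4 = 1321
  cremello: 2642 × 1/4 = 660.5
χ² = Σ (O − E)² / E
  chestnut: (759 − 660.5)² / 660.5 = 14.6893
  palomino: (1226 − 1321)² / 1321 = 6.8319
  cremello: (657 − 660.5)² / 660.5 = 0.0185
χ² = 14.6893 + 6.8319 + 0.0185 = 21.5397 ≈ 21.540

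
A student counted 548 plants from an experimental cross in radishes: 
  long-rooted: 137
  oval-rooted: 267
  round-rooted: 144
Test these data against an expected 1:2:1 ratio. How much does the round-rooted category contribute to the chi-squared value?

Expected counts for N = 548 under a 1:2:1 ratio (total parts = 4):
  long-rooted: 548 × 1/4 = 137
  oval-rooted: 548 × 2/4 = 274
  round-rooted: 548 × 1/4 = 137
Contribution of round-rooted: (144 − 137)² / 137 = 0.3577

0.358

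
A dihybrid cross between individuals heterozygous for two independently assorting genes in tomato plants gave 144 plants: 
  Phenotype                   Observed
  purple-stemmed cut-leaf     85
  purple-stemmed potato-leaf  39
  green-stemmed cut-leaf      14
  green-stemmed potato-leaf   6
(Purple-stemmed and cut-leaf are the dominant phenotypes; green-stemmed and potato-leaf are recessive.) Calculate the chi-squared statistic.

A dihybrid F₂ with independent assortment and complete dominance at both loci gives a 9:3:3:1 phenotypic ratio.
Expected counts for N = 144 under a 9:3:3:1 ratio (total parts = 16):
  purple-stemmed cut-leaf: 144 × 9/16 = 81
  purple-stemmed potato-leaf: 144 × 3/16 = 27
  green-stemmed cut-leaf: 144 × 3/16 = 27
  green-stemmed potato-leaf: 144 × 1/16 = 9
χ² = Σ (O − E)² / E
  purple-stemmed cut-leaf: (85 − 81)² / 81 = 0.1975
  purple-stemmed potato-leaf: (39 − 27)² / 27 = 5.3333
  green-stemmed cut-leaf: (14 − 27)² / 27 = 6.2593
  green-stemmed potato-leaf: (6 − 9)² / 9 = 1.0000
χ² = 0.1975 + 5.3333 + 6.2593 + 1.0000 = 12.7901 ≈ 12.790

12.790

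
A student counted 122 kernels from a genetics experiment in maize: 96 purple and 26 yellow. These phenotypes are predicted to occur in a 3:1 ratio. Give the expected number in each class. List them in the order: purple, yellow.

91.5, 30.5

Expected counts for N = 122 under a 3:1 ratio (total parts = 4):
  purple: 122 × 3/4 = 91.5
  yellow: 122 × 1/4 = 30.5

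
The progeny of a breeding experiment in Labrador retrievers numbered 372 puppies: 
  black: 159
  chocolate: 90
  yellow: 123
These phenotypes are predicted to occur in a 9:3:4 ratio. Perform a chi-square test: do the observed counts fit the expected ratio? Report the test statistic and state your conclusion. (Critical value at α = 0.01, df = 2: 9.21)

Expected counts for N = 372 under a 9:3:4 ratio (total parts = 16):
  black: 372 × 9/16 = 209.25
  chocolate: 372 × 3/16 = 69.75
  yellow: 372 × 4/16 = 93
χ² = Σ (O − E)² / E
  black: (159 − 209.25)² / 209.25 = 12.0672
  chocolate: (90 − 69.75)² / 69.75 = 5.8790
  yellow: (123 − 93)² / 93 = 9.6774
χ² = 12.0672 + 5.8790 + 9.6774 = 27.6236 ≈ 27.624
Degrees of freedom = 3 − 1 = 2; critical value at α = 0.01 is 9.21.
Since 27.624 > 9.21, we reject the null hypothesis — the data do not fit the 9:3:4 ratio.

27.624; not consistent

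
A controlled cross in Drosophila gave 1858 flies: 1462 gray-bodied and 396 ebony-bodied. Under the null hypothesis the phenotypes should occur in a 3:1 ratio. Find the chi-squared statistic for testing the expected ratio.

Under the 3:1 hypothesis (Σ ratio = 4, N = 1858):
  gray-bodied: 1858 × 3/4 = 1393.5
  ebony-bodied: 1858 × 1/4 = 464.5
χ² = Σ (O − E)² / E
  gray-bodied: (1462 − 1393.5)² / 1393.5 = 3.3672
  ebony-bodied: (396 − 464.5)² / 464.5 = 10.1017
χ² = 3.3672 + 10.1017 = 13.4689 ≈ 13.469

13.469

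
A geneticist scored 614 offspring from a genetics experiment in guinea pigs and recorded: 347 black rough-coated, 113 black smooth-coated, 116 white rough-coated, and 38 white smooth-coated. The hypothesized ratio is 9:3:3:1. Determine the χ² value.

Expected counts for N = 614 under a 9:3:3:1 ratio (total parts = 16):
  black rough-coated: 614 × 9/16 = 345.375
  black smooth-coated: 614 × 3/16 = 115.125
  white rough-coated: 614 × 3/16 = 115.125
  white smooth-coated: 614 × 1/16 = 38.375
χ² = Σ (O − E)² / E
  black rough-coated: (347 − 345.375)² / 345.375 = 0.0076
  black smooth-coated: (113 − 115.125)² / 115.125 = 0.0392
  white rough-coated: (116 − 115.125)² / 115.125 = 0.0067
  white smooth-coated: (38 − 38.375)² / 38.375 = 0.0037
χ² = 0.0076 + 0.0392 + 0.0067 + 0.0037 = 0.0572 ≈ 0.057

0.057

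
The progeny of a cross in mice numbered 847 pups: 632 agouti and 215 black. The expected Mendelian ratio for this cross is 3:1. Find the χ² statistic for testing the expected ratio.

Expected counts for N = 847 under a 3:1 ratio (total parts = 4):
  agouti: 847 × 3/4 = 635.25
  black: 847 × 1/4 = 211.75
χ² = Σ (O − E)² / E
  agouti: (632 − 635.25)² / 635.25 = 0.0166
  black: (215 − 211.75)² / 211.75 = 0.0499
χ² = 0.0166 + 0.0499 = 0.0665 ≈ 0.067

0.067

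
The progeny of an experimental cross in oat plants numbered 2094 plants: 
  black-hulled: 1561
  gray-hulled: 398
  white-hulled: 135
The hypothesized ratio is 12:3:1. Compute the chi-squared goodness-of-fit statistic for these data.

0.261

The 12:3:1 ratio has 16 parts, so with N = 2094 the expected counts are:
  black-hulled: 2094 × 12/16 = 1570.5
  gray-hulled: 2094 × 3/16 = 392.625
  white-hulled: 2094 × 1/16 = 130.875
χ² = Σ (O − E)² / E
  black-hulled: (1561 − 1570.5)² / 1570.5 = 0.0575
  gray-hulled: (398 − 392.625)² / 392.625 = 0.0736
  white-hulled: (135 − 130.875)² / 130.875 = 0.1300
χ² = 0.0575 + 0.0736 + 0.1300 = 0.2611 ≈ 0.261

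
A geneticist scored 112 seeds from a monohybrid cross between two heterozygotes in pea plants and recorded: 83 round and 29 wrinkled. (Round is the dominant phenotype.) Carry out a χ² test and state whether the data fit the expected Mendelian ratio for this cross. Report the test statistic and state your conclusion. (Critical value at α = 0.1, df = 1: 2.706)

0.048; consistent

For a monohybrid cross between heterozygotes with complete dominance, the expected phenotypic ratio is 3:1.
Under the 3:1 hypothesis (Σ ratio = 4, N = 112):
  round: 112 × 3/4 = 84
  wrinkled: 112 × 1/4 = 28
χ² = Σ (O − E)² / E
  round: (83 − 84)² / 84 = 0.0119
  wrinkled: (29 − 28)² / 28 = 0.0357
χ² = 0.0119 + 0.0357 = 0.0476 ≈ 0.048
Degrees of freedom = 2 − 1 = 1; critical value at α = 0.1 is 2.706.
Since 0.048 < 2.706, we fail to reject the null hypothesis — the data are consistent with the 3:1 ratio.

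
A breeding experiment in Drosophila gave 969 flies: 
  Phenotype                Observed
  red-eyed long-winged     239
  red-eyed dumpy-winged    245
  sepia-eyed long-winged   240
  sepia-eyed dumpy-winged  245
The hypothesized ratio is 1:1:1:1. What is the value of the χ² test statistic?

0.127

Expected counts for N = 969 under a 1:1:1:1 ratio (total parts = 4):
  red-eyed long-winged: 969 × 1/4 = 242.25
  red-eyed dumpy-winged: 969 × 1/4 = 242.25
  sepia-eyed long-winged: 969 × 1/4 = 242.25
  sepia-eyed dumpy-winged: 969 × 1/4 = 242.25
χ² = Σ (O − E)² / E
  red-eyed long-winged: (239 − 242.25)² / 242.25 = 0.0436
  red-eyed dumpy-winged: (245 − 242.25)² / 242.25 = 0.0312
  sepia-eyed long-winged: (240 − 242.25)² / 242.25 = 0.0209
  sepia-eyed dumpy-winged: (245 − 242.25)² / 242.25 = 0.0312
χ² = 0.0436 + 0.0312 + 0.0209 + 0.0312 = 0.1269 ≈ 0.127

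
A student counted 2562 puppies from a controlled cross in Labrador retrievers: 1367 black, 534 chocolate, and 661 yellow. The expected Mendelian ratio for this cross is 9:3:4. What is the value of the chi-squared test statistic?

10.455

The 9:3:4 ratio has 16 parts, so with N = 2562 the expected counts are:
  black: 2562 × 9/16 = 1441.125
  chocolate: 2562 × 3/16 = 480.375
  yellow: 2562 × 4/16 = 640.5
χ² = Σ (O − E)² / E
  black: (1367 − 1441.125)² / 1441.125 = 3.8127
  chocolate: (534 − 480.375)² / 480.375 = 5.9862
  yellow: (661 − 640.5)² / 640.5 = 0.6561
χ² = 3.8127 + 5.9862 + 0.6561 = 10.455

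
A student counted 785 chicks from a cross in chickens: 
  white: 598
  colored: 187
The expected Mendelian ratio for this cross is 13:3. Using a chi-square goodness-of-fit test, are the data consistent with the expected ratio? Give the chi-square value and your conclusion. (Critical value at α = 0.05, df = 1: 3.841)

Total ratio parts = 16. Expected numbers out of 785:
  white: 785 × 13/16 = 637.8125
  colored: 785 × 3/16 = 147.1875
χ² = Σ (O − E)² / E
  white: (598 − 637.8125)² / 637.8125 = 2.4851
  colored: (187 − 147.1875)² / 147.1875 = 10.7688
χ² = 2.4851 + 10.7688 = 13.2539 ≈ 13.254
Degrees of freedom = 2 − 1 = 1; critical value at α = 0.05 is 3.841.
Since 13.254 > 3.841, we reject the null hypothesis — the data do not fit the 13:3 ratio.

13.254; not consistent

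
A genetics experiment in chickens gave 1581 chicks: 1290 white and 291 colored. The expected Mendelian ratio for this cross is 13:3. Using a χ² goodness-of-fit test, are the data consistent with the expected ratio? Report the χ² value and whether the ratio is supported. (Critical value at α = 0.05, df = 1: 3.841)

0.123; consistent

Expected counts for N = 1581 under a 13:3 ratio (total parts = 16):
  white: 1581 × 13/16 = 1284.5625
  colored: 1581 × 3/16 = 296.4375
χ² = Σ (O − E)² / E
  white: (1290 − 1284.5625)² / 1284.5625 = 0.0230
  colored: (291 − 296.4375)² / 296.4375 = 0.0997
χ² = 0.0230 + 0.0997 = 0.1227 ≈ 0.123
Degrees of freedom = 2 − 1 = 1; critical value at α = 0.05 is 3.841.
Since 0.123 < 3.841, we fail to reject the null hypothesis — the data are consistent with the 13:3 ratio.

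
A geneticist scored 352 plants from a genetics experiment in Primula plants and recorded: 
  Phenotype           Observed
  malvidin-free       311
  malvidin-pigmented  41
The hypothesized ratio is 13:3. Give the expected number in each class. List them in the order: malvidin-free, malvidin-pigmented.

286, 66

Under the 13:3 hypothesis (Σ ratio = 16, N = 352):
  malvidin-free: 352 × 13/16 = 286
  malvidin-pigmented: 352 × 3/16 = 66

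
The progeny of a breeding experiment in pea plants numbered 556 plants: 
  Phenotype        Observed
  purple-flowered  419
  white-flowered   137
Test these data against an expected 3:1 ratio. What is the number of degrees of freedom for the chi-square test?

A goodness-of-fit test with 2 phenotype classes has df = 2 − 1 = 1.

1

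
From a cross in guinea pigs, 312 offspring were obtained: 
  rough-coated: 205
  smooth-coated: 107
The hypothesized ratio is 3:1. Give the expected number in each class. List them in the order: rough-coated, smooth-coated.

234, 78

Total ratio parts = 4. Expected numbers out of 312:
  rough-coated: 312 × 3/4 = 234
  smooth-coated: 312 × 1/4 = 78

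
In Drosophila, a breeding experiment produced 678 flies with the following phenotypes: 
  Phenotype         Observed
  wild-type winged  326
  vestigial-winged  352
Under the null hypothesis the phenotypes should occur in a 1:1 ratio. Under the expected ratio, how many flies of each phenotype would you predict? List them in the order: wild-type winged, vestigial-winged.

The 1:1 ratio has 2 parts, so with N = 678 the expected counts are:
  wild-type winged: 678 × 1/2 = 339
  vestigial-winged: 678 × 1/2 = 339

339, 339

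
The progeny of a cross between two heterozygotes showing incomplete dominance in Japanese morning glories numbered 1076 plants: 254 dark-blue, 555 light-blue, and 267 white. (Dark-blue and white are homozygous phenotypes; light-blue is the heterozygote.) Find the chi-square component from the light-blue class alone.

0.537

With incomplete dominance, a heterozygote × heterozygote cross gives a 1:2:1 phenotypic ratio.
Expected counts for N = 1076 under a 1:2:1 ratio (total parts = 4):
  dark-blue: 1076 × 1/4 = 269
  light-blue: 1076 × 2/4 = 538
  white: 1076 × 1/4 = 269
Contribution of light-blue: (555 − 538)² / 538 = 0.5372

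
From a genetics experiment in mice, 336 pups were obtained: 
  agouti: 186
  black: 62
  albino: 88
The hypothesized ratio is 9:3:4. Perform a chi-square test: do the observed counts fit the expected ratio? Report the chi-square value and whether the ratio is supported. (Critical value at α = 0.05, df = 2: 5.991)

Total ratio parts = 16. Expected numbers out of 336:
  agouti: 336 × 9/16 = 189
  black: 336 × 3/16 = 63
  albino: 336 × 4/16 = 84
χ² = Σ (O − E)² / E
  agouti: (186 − 189)² / 189 = 0.0476
  black: (62 − 63)² / 63 = 0.0159
  albino: (88 − 84)² / 84 = 0.1905
χ² = 0.0476 + 0.0159 + 0.1905 = 0.254
Degrees of freedom = 3 − 1 = 2; critical value at α = 0.05 is 5.991.
Since 0.254 < 5.991, we fail to reject the null hypothesis — the data are consistent with the 9:3:4 ratio.

0.254; consistent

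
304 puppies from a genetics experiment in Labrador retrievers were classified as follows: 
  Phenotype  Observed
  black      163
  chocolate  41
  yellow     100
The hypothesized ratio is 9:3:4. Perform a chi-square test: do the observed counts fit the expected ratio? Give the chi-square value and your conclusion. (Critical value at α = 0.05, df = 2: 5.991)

12.444; not consistent

Under the 9:3:4 hypothesis (Σ ratio = 16, N = 304):
  black: 304 × 9/16 = 171
  chocolate: 304 × 3/16 = 57
  yellow: 304 × 4/16 = 76
χ² = Σ (O − E)² / E
  black: (163 − 171)² / 171 = 0.3743
  chocolate: (41 − 57)² / 57 = 4.4912
  yellow: (100 − 76)² / 76 = 7.5789
χ² = 0.3743 + 4.4912 + 7.5789 = 12.4444 ≈ 12.444
Degrees of freedom = 3 − 1 = 2; critical value at α = 0.05 is 5.991.
Since 12.444 > 5.991, we reject the null hypothesis — the data do not fit the 9:3:4 ratio.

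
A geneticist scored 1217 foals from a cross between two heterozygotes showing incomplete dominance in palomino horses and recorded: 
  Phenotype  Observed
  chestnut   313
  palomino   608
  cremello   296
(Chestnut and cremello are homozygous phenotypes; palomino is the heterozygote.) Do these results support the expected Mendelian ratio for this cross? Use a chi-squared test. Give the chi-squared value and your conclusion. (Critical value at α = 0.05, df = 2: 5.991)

With incomplete dominance, a heterozygote × heterozygote cross gives a 1:2:1 phenotypic ratio.
The 1:2:1 ratio has 4 parts, so with N = 1217 the expected counts are:
  chestnut: 1217 × 1/4 = 304.25
  palomino: 1217 × 2/4 = 608.5
  cremello: 1217 × 1/4 = 304.25
χ² = Σ (O − E)² / E
  chestnut: (313 − 304.25)² / 304.25 = 0.2516
  palomino: (608 − 608.5)² / 608.5 = 0.0004
  cremello: (296 − 304.25)² / 304.25 = 0.2237
χ² = 0.2516 + 0.0004 + 0.2237 = 0.4757 ≈ 0.476
Degrees of freedom = 3 − 1 = 2; critical value at α = 0.05 is 5.991.
Since 0.476 < 5.991, we fail to reject the null hypothesis — the data are consistent with the 1:2:1 ratio.

0.476; consistent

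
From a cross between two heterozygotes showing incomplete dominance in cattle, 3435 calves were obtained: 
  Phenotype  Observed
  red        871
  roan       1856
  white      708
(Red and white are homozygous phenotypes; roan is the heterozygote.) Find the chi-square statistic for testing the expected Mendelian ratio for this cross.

With incomplete dominance, a heterozygote × heterozygote cross gives a 1:2:1 phenotypic ratio.
Total ratio parts = 4. Expected numbers out of 3435:
  red: 3435 × 1/4 = 858.75
  roan: 3435 × 2/4 = 1717.5
  white: 3435 × 1/4 = 858.75
χ² = Σ (O − E)² / E
  red: (871 − 858.75)² / 858.75 = 0.1747
  roan: (1856 − 1717.5)² / 1717.5 = 11.1687
  white: (708 − 858.75)² / 858.75 = 26.4635
χ² = 0.1747 + 11.1687 + 26.4635 = 37.8069 ≈ 37.807

37.807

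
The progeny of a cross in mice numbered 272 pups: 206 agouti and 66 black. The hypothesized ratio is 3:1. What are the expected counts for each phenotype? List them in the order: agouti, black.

The 3:1 ratio has 4 parts, so with N = 272 the expected counts are:
  agouti: 272 × 3/4 = 204
  black: 272 × 1/4 = 68

204, 68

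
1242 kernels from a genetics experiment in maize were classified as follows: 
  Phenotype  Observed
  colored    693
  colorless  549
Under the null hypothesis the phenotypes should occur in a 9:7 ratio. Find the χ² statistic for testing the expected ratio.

0.104

The 9:7 ratio has 16 parts, so with N = 1242 the expected counts are:
  colored: 1242 × 9/16 = 698.625
  colorless: 1242 × 7/16 = 543.375
χ² = Σ (O − E)² / E
  colored: (693 − 698.625)² / 698.625 = 0.0453
  colorless: (549 − 543.375)² / 543.375 = 0.0582
χ² = 0.0453 + 0.0582 = 0.1035 ≈ 0.104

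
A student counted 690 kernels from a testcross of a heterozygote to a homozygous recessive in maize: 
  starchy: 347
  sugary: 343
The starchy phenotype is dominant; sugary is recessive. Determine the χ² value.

0.023

A testcross of a heterozygote (Aa × aa) gives a 1:1 phenotypic ratio.
Total ratio parts = 2. Expected numbers out of 690:
  starchy: 690 × 1/2 = 345
  sugary: 690 × 1/2 = 345
χ² = Σ (O − E)² / E
  starchy: (347 − 345)² / 345 = 0.0116
  sugary: (343 − 345)² / 345 = 0.0116
χ² = 0.0116 + 0.0116 = 0.0232 ≈ 0.023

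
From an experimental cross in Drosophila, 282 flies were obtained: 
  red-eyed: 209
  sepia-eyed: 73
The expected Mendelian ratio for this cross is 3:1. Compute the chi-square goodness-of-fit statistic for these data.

0.118

The 3:1 ratio has 4 parts, so with N = 282 the expected counts are:
  red-eyed: 282 × 3/4 = 211.5
  sepia-eyed: 282 × 1/4 = 70.5
χ² = Σ (O − E)² / E
  red-eyed: (209 − 211.5)² / 211.5 = 0.0296
  sepia-eyed: (73 − 70.5)² / 70.5 = 0.0887
χ² = 0.0296 + 0.0887 = 0.1183 ≈ 0.118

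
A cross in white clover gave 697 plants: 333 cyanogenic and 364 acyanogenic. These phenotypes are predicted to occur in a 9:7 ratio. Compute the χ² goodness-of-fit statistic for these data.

Expected counts for N = 697 under a 9:7 ratio (total parts = 16):
  cyanogenic: 697 × 9/16 = 392.0625
  acyanogenic: 697 × 7/16 = 304.9375
χ² = Σ (O − E)² / E
  cyanogenic: (333 − 392.0625)² / 392.0625 = 8.8975
  acyanogenic: (364 − 304.9375)² / 304.9375 = 11.4397
χ² = 8.8975 + 11.4397 = 20.3372 ≈ 20.337

20.337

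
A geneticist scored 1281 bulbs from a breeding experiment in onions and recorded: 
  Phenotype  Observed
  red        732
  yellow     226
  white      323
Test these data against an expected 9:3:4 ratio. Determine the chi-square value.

Under the 9:3:4 hypothesis (Σ ratio = 16, N = 1281):
  red: 1281 × 9/16 = 720.5625
  yellow: 1281 × 3/16 = 240.1875
  white: 1281 × 4/16 = 320.25
χ² = Σ (O − E)² / E
  red: (732 − 720.5625)² / 720.5625 = 0.1815
  yellow: (226 − 240.1875)² / 240.1875 = 0.8380
  white: (323 − 320.25)² / 320.25 = 0.0236
χ² = 0.1815 + 0.8380 + 0.0236 = 1.0431 ≈ 1.043

1.043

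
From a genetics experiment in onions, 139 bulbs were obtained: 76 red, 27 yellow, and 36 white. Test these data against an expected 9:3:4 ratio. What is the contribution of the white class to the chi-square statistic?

0.045

Expected counts for N = 139 under a 9:3:4 ratio (total parts = 16):
  red: 139 × 9/16 = 78.1875
  yellow: 139 × 3/16 = 26.0625
  white: 139 × 4/16 = 34.75
Contribution of white: (36 − 34.75)² / 34.75 = 0.0450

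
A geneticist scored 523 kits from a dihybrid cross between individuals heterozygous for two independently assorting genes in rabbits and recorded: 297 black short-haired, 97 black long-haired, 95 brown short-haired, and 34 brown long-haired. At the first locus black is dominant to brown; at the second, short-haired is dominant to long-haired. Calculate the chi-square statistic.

0.187

A dihybrid F₂ with independent assortment and complete dominance at both loci gives a 9:3:3:1 phenotypic ratio.
The 9:3:3:1 ratio has 16 parts, so with N = 523 the expected counts are:
  black short-haired: 523 × 9/16 = 294.1875
  black long-haired: 523 × 3/16 = 98.0625
  brown short-haired: 523 × 3/16 = 98.0625
  brown long-haired: 523 × 1/16 = 32.6875
χ² = Σ (O − E)² / E
  black short-haired: (297 − 294.1875)² / 294.1875 = 0.0269
  black long-haired: (97 − 98.0625)² / 98.0625 = 0.0115
  brown short-haired: (95 − 98.0625)² / 98.0625 = 0.0956
  brown long-haired: (34 − 32.6875)² / 32.6875 = 0.0527
χ² = 0.0269 + 0.0115 + 0.0956 + 0.0527 = 0.1867 ≈ 0.187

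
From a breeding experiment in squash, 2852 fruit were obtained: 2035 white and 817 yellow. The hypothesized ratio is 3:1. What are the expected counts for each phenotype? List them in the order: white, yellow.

Expected counts for N = 2852 under a 3:1 ratio (total parts = 4):
  white: 2852 × 3/4 = 2139
  yellow: 2852 × 1/4 = 713

2139, 713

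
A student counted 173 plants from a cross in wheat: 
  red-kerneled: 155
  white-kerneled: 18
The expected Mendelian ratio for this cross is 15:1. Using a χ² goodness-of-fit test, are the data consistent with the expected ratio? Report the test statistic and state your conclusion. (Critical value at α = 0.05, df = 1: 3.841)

Expected counts for N = 173 under a 15:1 ratio (total parts = 16):
  red-kerneled: 173 × 15/16 = 162.1875
  white-kerneled: 173 × 1/16 = 10.8125
χ² = Σ (O − E)² / E
  red-kerneled: (155 − 162.1875)² / 162.1875 = 0.3185
  white-kerneled: (18 − 10.8125)² / 10.8125 = 4.7778
χ² = 0.3185 + 4.7778 = 5.0963 ≈ 5.096
Degrees of freedom = 2 − 1 = 1; critical value at α = 0.05 is 3.841.
Since 5.096 > 3.841, we reject the null hypothesis — the data do not fit the 15:1 ratio.

5.096; not consistent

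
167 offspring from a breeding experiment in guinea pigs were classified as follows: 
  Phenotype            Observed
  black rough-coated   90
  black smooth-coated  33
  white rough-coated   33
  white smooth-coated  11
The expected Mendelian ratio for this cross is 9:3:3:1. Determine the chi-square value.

The 9:3:3:1 ratio has 16 parts, so with N = 167 the expected counts are:
  black rough-coated: 167 × 9/16 = 93.9375
  black smooth-coated: 167 × 3/16 = 31.3125
  white rough-coated: 167 × 3/16 = 31.3125
  white smooth-coated: 167 × 1/16 = 10.4375
χ² = Σ (O − E)² / E
  black rough-coated: (90 − 93.9375)² / 93.9375 = 0.1650
  black smooth-coated: (33 − 31.3125)² / 31.3125 = 0.0909
  white rough-coated: (33 − 31.3125)² / 31.3125 = 0.0909
  white smooth-coated: (11 − 10.4375)² / 10.4375 = 0.0303
χ² = 0.1650 + 0.0909 + 0.0909 + 0.0303 = 0.3771 ≈ 0.377

0.377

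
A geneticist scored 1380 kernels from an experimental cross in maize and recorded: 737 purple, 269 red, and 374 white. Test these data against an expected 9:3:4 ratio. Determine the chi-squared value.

Total ratio parts = 16. Expected numbers out of 1380:
  purple: 1380 × 9/16 = 776.25
  red: 1380 × 3/16 = 258.75
  white: 1380 × 4/16 = 345
χ² = Σ (O − E)² / E
  purple: (737 − 776.25)² / 776.25 = 1.9846
  red: (269 − 258.75)² / 258.75 = 0.4060
  white: (374 − 345)² / 345 = 2.4377
χ² = 1.9846 + 0.4060 + 2.4377 = 4.8283 ≈ 4.828

4.828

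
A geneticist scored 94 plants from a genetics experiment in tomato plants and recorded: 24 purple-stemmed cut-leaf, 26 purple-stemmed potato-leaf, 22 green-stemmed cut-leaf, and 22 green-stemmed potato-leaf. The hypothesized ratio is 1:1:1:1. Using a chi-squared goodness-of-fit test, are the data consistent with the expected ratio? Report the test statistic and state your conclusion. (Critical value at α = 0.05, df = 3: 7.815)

Under the 1:1:1:1 hypothesis (Σ ratio = 4, N = 94):
  purple-stemmed cut-leaf: 94 × 1/4 = 23.5
  purple-stemmed potato-leaf: 94 × 1/4 = 23.5
  green-stemmed cut-leaf: 94 × 1/4 = 23.5
  green-stemmed potato-leaf: 94 × 1/4 = 23.5
χ² = Σ (O − E)² / E
  purple-stemmed cut-leaf: (24 − 23.5)² / 23.5 = 0.0106
  purple-stemmed potato-leaf: (26 − 23.5)² / 23.5 = 0.2660
  green-stemmed cut-leaf: (22 − 23.5)² / 23.5 = 0.0957
  green-stemmed potato-leaf: (22 − 23.5)² / 23.5 = 0.0957
χ² = 0.0106 + 0.2660 + 0.0957 + 0.0957 = 0.468
Degrees of freedom = 4 − 1 = 3; critical value at α = 0.05 is 7.815.
Since 0.468 < 7.815, we fail to reject the null hypothesis — the data are consistent with the 1:1:1:1 ratio.

0.468; consistent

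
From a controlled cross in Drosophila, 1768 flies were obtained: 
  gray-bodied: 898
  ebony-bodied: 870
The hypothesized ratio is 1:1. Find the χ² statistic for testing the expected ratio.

Expected counts for N = 1768 under a 1:1 ratio (total parts = 2):
  gray-bodied: 1768 × 1/2 = 884
  ebony-bodied: 1768 × 1/2 = 884
χ² = Σ (O − E)² / E
  gray-bodied: (898 − 884)² / 884 = 0.2217
  ebony-bodied: (870 − 884)² / 884 = 0.2217
χ² = 0.2217 + 0.2217 = 0.4434 ≈ 0.443

0.443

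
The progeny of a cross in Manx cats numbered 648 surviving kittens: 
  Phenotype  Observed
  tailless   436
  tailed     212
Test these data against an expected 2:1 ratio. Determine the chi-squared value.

Under the 2:1 hypothesis (Σ ratio = 3, N = 648):
  tailless: 648 × 2/3 = 432
  tailed: 648 × 1/3 = 216
χ² = Σ (O − E)² / E
  tailless: (436 − 432)² / 432 = 0.0370
  tailed: (212 − 216)² / 216 = 0.0741
χ² = 0.0370 + 0.0741 = 0.1111 ≈ 0.111

0.111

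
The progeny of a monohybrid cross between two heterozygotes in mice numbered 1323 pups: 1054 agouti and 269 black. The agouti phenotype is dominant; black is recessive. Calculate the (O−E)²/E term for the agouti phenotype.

3.843

For a monohybrid cross between heterozygotes with complete dominance, the expected phenotypic ratio is 3:1.
Expected counts for N = 1323 under a 3:1 ratio (total parts = 4):
  agouti: 1323 × 3/4 = 992.25
  black: 1323 × 1/4 = 330.75
Contribution of agouti: (1054 − 992.25)² / 992.25 = 3.8428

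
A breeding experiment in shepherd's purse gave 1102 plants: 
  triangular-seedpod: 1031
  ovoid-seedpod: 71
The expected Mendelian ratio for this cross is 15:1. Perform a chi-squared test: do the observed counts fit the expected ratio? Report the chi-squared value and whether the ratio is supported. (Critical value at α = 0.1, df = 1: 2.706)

0.070; consistent

Expected counts for N = 1102 under a 15:1 ratio (total parts = 16):
  triangular-seedpod: 1102 × 15/16 = 1033.125
  ovoid-seedpod: 1102 × 1/16 = 68.875
χ² = Σ (O − E)² / E
  triangular-seedpod: (1031 − 1033.125)² / 1033.125 = 0.0044
  ovoid-seedpod: (71 − 68.875)² / 68.875 = 0.0656
χ² = 0.0044 + 0.0656 = 0.070
Degrees of freedom = 2 − 1 = 1; critical value at α = 0.1 is 2.706.
Since 0.070 < 2.706, we fail to reject the null hypothesis — the data are consistent with the 15:1 ratio.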